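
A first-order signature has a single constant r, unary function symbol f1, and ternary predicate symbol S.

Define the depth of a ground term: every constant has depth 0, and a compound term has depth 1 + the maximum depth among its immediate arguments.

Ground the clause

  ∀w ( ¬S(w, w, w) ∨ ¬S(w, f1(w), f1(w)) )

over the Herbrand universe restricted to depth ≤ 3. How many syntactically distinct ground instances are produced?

Ground terms of depth ≤ 3:
  Write N_k for the number of ground terms of depth ≤ k. A term of depth ≤ k is either a constant or a function symbol applied to arguments of depth ≤ k−1, so N_k = 1 + N_{k-1}.
  N_0 = 1
  N_1 = 1 + 1 = 2
  N_2 = 1 + 2 = 3
  N_3 = 1 + 3 = 4
So there are 4 ground terms available for substitution.
The clause has 1 distinct variable (w), which appears in the body. In the free term algebra distinct substitutions yield syntactically distinct ground instances.
Number of ground instances = 4.

4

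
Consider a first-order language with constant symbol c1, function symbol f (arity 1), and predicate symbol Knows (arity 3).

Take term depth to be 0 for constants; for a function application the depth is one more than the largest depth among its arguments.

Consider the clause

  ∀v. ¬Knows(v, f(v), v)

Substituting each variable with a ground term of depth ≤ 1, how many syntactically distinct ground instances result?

Ground terms of depth ≤ 1:
  Let N_k = |{terms of depth ≤ k}|. Then N_0 = 1 and N_k = 1 + N_{k-1} for k ≥ 1 (one summand per function symbol, arity giving the exponent).
  N_0 = 1
  N_1 = 1 + 1 = 2
So there are 2 ground terms available for substitution.
There is 1 variable to instantiate (v),  occurring in at least one literal, so different choices give different ground instances.
Number of ground instances = 2.

2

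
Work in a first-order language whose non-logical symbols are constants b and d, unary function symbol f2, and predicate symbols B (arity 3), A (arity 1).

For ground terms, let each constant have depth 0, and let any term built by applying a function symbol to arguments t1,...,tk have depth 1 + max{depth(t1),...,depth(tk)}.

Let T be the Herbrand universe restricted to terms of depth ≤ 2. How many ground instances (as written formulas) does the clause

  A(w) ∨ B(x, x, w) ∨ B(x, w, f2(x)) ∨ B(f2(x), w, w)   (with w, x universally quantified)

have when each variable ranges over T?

Ground terms of depth ≤ 2:
  Let N_k = |{terms of depth ≤ k}|. Then N_0 = 2 and N_k = 2 + N_{k-1} for k ≥ 1 (one summand per function symbol, arity giving the exponent).
  N_0 = 2
  N_1 = 2 + 2 = 4
  N_2 = 2 + 4 = 6
  Explicitly: b, d, f2(b), f2(d), f2(f2(b)), f2(f2(d)).
So there are 6 ground terms available for substitution.
The clause has 2 distinct variables (w, x), each appearing in the body. In the free term algebra distinct substitutions yield syntactically distinct ground instances.
Number of ground instances = 6^2 = 36.

36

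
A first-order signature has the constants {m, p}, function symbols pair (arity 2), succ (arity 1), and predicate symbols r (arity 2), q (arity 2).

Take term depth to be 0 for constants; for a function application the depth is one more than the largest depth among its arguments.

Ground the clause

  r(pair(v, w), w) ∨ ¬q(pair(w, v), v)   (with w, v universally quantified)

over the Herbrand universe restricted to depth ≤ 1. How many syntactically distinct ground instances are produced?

64

Ground terms of depth ≤ 1:
  If N_k denotes the number of depth-≤k ground terms, the 2 constants give N_0 = 2, and each function symbol of arity r contributes N_{k-1}^r new terms at level k: N_k = 2 + N_{k-1}^2 + N_{k-1}.
  N_0 = 2
  N_1 = 2 + 2^2 + 2 = 8
So there are 8 ground terms available for substitution.
There are 2 variables to instantiate (w, v), each occurring in at least one literal, so different choices give different ground instances.
Number of ground instances = 8^2 = 64.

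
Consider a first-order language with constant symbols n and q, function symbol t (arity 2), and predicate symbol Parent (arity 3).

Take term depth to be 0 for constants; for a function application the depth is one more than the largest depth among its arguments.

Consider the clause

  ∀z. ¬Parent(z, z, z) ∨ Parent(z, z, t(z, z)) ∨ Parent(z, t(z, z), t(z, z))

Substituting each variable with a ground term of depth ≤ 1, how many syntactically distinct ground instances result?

6

Ground terms of depth ≤ 1:
  Let N_k count ground terms of depth at most k. Each non-constant term of depth ≤ k is some function symbol applied to depth-≤(k−1) arguments, giving N_k = 2 + N_{k-1}^2.
  N_0 = 2
  N_1 = 2 + 2^2 = 6
  Explicitly: n, q, t(n, n), t(n, q), t(q, n), t(q, q).
So there are 6 ground terms available for substitution.
The variable z ranges independently over the available ground terms, and distinct assignments produce distinct instances.
Number of ground instances = 6.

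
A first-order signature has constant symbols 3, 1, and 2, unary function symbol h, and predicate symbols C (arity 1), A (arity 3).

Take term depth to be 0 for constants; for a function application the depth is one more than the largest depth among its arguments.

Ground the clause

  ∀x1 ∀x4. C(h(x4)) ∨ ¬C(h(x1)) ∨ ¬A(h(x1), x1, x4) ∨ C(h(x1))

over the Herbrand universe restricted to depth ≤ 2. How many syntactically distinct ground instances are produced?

81

Ground terms of depth ≤ 2:
  Write N_k for the number of ground terms of depth ≤ k. A term of depth ≤ k is either a constant or a function symbol applied to arguments of depth ≤ k−1, so N_k = 3 + N_{k-1}.
  N_0 = 3
  N_1 = 3 + 3 = 6
  N_2 = 3 + 6 = 9
  Explicitly: 3, 1, 2, h(3), h(1), h(2), h(h(3)), h(h(1)), h(h(2)).
So there are 9 ground terms available for substitution.
There are 2 variables to instantiate (x1, x4), each occurring in at least one literal, so different choices give different ground instances.
Number of ground instances = 9^2 = 81.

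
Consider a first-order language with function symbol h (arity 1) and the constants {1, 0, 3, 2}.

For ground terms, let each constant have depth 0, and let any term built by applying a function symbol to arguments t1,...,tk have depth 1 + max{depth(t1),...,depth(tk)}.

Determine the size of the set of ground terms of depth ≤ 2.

12

Let N_k = |{terms of depth ≤ k}|. Then N_0 = 4 and N_k = 4 + N_{k-1} for k ≥ 1 (one summand per function symbol, arity giving the exponent).
N_0 = 4
N_1 = 4 + 4 = 8
N_2 = 4 + 8 = 12
Explicitly: 1, 0, 3, 2, h(1), h(0), h(3), h(2), h(h(1)), h(h(0)), h(h(3)), h(h(2)).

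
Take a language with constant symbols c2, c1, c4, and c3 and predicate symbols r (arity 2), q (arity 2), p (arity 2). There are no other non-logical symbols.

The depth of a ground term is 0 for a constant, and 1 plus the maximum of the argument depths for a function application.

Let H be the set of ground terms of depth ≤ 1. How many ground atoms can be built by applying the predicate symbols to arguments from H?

First count ground terms of depth ≤ 1.
With no function symbols every ground term is a constant, so there are exactly 4 ground terms at every depth bound.
N_0 = 4
N_1 = 4
Explicitly: c2, c1, c4, c3.
So |H| = 4.
Each predicate of arity r yields |H|^r ground atoms (one per choice of an r-tuple from H):
  r: 4^2 = 16;  q: 4^2 = 16;  p: 4^2 = 16
Total ground atoms: 16 + 16 + 16 = 48.

48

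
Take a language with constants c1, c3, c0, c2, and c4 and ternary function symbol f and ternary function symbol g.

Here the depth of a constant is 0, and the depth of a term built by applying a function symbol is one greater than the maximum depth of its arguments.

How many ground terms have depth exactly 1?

250

Let N_k = |{terms of depth ≤ k}|. Then N_0 = 5 and N_k = 5 + N_{k-1}^3 + N_{k-1}^3 for k ≥ 1 (one summand per function symbol, arity giving the exponent).
N_0 = 5
N_1 = 5 + 5^3 + 5^3 = 255
Terms of depth exactly 1: N_1 − N_0 = 255 − 5 = 250.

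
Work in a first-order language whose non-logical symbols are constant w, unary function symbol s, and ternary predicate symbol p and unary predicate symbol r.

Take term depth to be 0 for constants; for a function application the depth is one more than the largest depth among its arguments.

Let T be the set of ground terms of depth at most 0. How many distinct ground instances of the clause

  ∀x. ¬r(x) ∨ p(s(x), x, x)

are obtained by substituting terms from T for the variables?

1

Ground terms of depth ≤ 0:
  Count level by level. With function symbols s/1, the terms of depth ≤ k are the 1 constant together with each function applied to depth-≤(k−1) tuples, so N_k = 1 + N_{k-1}.
  N_0 = 1
  Explicitly: w.
So there is exactly 1 ground term available for substitution.
The clause has 1 distinct variable (x), which appears in the body. In the free term algebra distinct substitutions yield syntactically distinct ground instances.
Number of ground instances = 1.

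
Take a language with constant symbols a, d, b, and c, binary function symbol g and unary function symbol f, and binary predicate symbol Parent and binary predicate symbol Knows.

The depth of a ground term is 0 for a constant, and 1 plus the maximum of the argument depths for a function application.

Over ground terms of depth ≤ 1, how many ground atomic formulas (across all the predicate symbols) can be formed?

First count ground terms of depth ≤ 1.
Let N_k = |{terms of depth ≤ k}|. Then N_0 = 4 and N_k = 4 + N_{k-1}^2 + N_{k-1} for k ≥ 1 (one summand per function symbol, arity giving the exponent).
N_0 = 4
N_1 = 4 + 4^2 + 4 = 24
So |H| = 24.
For each predicate symbol, the number of ground atoms is |H| raised to its arity; summing:
  Parent: 24^2 = 576;  Knows: 24^2 = 576
Total ground atoms: 576 + 576 = 1152.

1152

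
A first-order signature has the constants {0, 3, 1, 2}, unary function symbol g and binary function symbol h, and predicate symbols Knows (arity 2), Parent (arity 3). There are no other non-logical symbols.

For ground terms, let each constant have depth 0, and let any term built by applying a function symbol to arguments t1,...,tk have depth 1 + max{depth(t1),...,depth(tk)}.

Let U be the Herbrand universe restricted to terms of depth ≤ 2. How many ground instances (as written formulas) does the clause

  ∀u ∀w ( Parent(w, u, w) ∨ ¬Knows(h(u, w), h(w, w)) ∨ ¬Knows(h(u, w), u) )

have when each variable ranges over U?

364816

Ground terms of depth ≤ 2:
  Let N_k = |{terms of depth ≤ k}|. Then N_0 = 4 and N_k = 4 + N_{k-1} + N_{k-1}^2 for k ≥ 1 (one summand per function symbol, arity giving the exponent).
  N_0 = 4
  N_1 = 4 + 4 + 4^2 = 24
  N_2 = 4 + 24 + 24^2 = 604
So there are 604 ground terms available for substitution.
Each of u, w ranges independently over the available ground terms, and distinct assignments produce distinct instances.
Number of ground instances = 604^2 = 364816.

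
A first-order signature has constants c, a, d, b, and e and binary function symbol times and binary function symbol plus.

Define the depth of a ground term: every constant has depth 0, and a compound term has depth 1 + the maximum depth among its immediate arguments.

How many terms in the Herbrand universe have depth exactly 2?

Count level by level. With function symbols times/2, plus/2, the terms of depth ≤ k are the 5 constants together with each function applied to depth-≤(k−1) tuples, so N_k = 5 + N_{k-1}^2 + N_{k-1}^2.
N_0 = 5
N_1 = 5 + 5^2 + 5^2 = 55
N_2 = 5 + 55^2 + 55^2 = 6055
Terms of depth exactly 2: N_2 − N_1 = 6055 − 55 = 6000.

6000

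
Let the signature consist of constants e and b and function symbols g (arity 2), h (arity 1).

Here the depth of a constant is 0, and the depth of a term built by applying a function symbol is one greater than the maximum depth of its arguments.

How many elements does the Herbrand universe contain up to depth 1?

8

Write N_k for the number of ground terms of depth ≤ k. A term of depth ≤ k is either a constant or a function symbol applied to arguments of depth ≤ k−1, so N_k = 2 + N_{k-1}^2 + N_{k-1}.
N_0 = 2
N_1 = 2 + 2^2 + 2 = 8
Explicitly: e, b, g(e, e), g(e, b), g(b, e), g(b, b), h(e), h(b).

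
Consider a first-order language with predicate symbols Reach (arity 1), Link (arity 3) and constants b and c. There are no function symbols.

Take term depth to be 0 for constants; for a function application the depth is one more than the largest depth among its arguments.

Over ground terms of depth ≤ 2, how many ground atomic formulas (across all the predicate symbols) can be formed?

First count ground terms of depth ≤ 2.
With no function symbols every ground term is a constant, so there are exactly 2 ground terms at every depth bound.
N_0 = 2
N_1 = 2
N_2 = 2
Explicitly: b, c.
So |H| = 2.
For each predicate symbol, the number of ground atoms is |H| raised to its arity; summing:
  Reach: 2;  Link: 2^3 = 8
Total ground atoms: 2 + 8 = 10.

10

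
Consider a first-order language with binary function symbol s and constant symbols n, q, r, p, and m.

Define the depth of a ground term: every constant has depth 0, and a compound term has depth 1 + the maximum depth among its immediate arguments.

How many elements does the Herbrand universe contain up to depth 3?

If N_k denotes the number of depth-≤k ground terms, the 5 constants give N_0 = 5, and each function symbol of arity r contributes N_{k-1}^r new terms at level k: N_k = 5 + N_{k-1}^2.
N_0 = 5
N_1 = 5 + 5^2 = 30
N_2 = 5 + 30^2 = 905
N_3 = 5 + 905^2 = 819030

819030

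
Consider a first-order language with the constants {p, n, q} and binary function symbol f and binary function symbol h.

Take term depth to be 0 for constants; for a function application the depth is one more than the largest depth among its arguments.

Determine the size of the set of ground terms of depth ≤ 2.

Count level by level. With function symbols f/2, h/2, the terms of depth ≤ k are the 3 constants together with each function applied to depth-≤(k−1) tuples, so N_k = 3 + N_{k-1}^2 + N_{k-1}^2.
N_0 = 3
N_1 = 3 + 3^2 + 3^2 = 21
N_2 = 3 + 21^2 + 21^2 = 885

885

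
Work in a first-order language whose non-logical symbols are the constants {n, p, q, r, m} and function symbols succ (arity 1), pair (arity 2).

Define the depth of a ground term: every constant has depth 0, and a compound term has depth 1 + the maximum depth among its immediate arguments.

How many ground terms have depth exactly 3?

1600230

Write N_k for the number of ground terms of depth ≤ k. A term of depth ≤ k is either a constant or a function symbol applied to arguments of depth ≤ k−1, so N_k = 5 + N_{k-1} + N_{k-1}^2.
N_0 = 5
N_1 = 5 + 5 + 5^2 = 35
N_2 = 5 + 35 + 35^2 = 1265
N_3 = 5 + 1265 + 1265^2 = 1601495
Terms of depth exactly 3: N_3 − N_2 = 1601495 − 1265 = 1600230.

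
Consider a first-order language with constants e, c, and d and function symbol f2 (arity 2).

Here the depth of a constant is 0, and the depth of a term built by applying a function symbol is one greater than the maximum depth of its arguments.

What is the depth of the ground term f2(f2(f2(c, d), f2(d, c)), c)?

3

depth(f2(c, d)) = 1 + max(0, 0) = 1
depth(f2(d, c)) = 1 + max(0, 0) = 1
depth(f2(f2(c, d), f2(d, c))) = 1 + max(1, 1) = 2
depth(f2(f2(f2(c, d), f2(d, c)), c)) = 1 + max(2, 0) = 3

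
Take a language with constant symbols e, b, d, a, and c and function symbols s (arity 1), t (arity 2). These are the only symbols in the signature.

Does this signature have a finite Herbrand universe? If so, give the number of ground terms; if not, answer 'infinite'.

infinite

The signature has at least one function symbol (s, arity 1) and at least one constant (e).
Iterating s gives infinitely many distinct ground terms: e, s(e), s(s(e)), ...
So the Herbrand universe is infinite.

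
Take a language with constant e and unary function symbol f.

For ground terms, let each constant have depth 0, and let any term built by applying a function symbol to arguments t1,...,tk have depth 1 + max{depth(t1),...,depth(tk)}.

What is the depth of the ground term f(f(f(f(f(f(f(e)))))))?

7

depth(f(e)) = 1 + depth(e) = 1 + 0 = 1
depth(f(f(e))) = 1 + depth(f(e)) = 1 + 1 = 2
depth(f(f(f(e)))) = 1 + depth(f(f(e))) = 1 + 2 = 3
depth(f(f(f(f(e))))) = 1 + depth(f(f(f(e)))) = 1 + 3 = 4
depth(f(f(f(f(f(e)))))) = 1 + depth(f(f(f(f(e))))) = 1 + 4 = 5
depth(f(f(f(f(f(f(e))))))) = 1 + depth(f(f(f(f(f(e)))))) = 1 + 5 = 6
depth(f(f(f(f(f(f(f(e)))))))) = 1 + depth(f(f(f(f(f(f(e))))))) = 1 + 6 = 7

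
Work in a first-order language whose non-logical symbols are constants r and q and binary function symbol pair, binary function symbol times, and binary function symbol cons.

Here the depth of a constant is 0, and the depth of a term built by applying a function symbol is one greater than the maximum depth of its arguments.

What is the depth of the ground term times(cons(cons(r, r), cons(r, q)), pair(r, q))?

depth(cons(r, r)) = 1 + max(0, 0) = 1
depth(cons(r, q)) = 1 + max(0, 0) = 1
depth(cons(cons(r, r), cons(r, q))) = 1 + max(1, 1) = 2
depth(pair(r, q)) = 1 + max(0, 0) = 1
depth(times(cons(cons(r, r), cons(r, q)), pair(r, q))) = 1 + max(2, 1) = 3

3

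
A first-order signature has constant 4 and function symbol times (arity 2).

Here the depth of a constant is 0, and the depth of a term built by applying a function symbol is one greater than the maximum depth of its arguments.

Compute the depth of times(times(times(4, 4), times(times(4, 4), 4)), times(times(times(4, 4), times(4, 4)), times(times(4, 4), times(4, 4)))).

4

depth(times(4, 4)) = 1 + max(0, 0) = 1
depth(times(times(4, 4), 4)) = 1 + max(1, 0) = 2
depth(times(times(4, 4), times(times(4, 4), 4))) = 1 + max(1, 2) = 3
depth(times(times(4, 4), times(4, 4))) = 1 + max(1, 1) = 2
depth(times(times(times(4, 4), times(4, 4)), times(times(4, 4), times(4, 4)))) = 1 + max(2, 2) = 3
depth(times(times(times(4, 4), times(times(4, 4), 4)), times(times(times(4, 4), times(4, 4)), times(times(4, 4), times(4, 4))))) = 1 + max(3, 3) = 4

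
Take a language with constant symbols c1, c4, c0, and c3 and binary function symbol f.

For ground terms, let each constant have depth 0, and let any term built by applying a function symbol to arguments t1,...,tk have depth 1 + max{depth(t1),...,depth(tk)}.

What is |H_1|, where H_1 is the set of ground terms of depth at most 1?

20

Let N_k = |{terms of depth ≤ k}|. Then N_0 = 4 and N_k = 4 + N_{k-1}^2 for k ≥ 1 (one summand per function symbol, arity giving the exponent).
N_0 = 4
N_1 = 4 + 4^2 = 20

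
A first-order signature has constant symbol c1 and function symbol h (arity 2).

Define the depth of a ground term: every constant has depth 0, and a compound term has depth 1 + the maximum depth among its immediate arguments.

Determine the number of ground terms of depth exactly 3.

Let N_k = |{terms of depth ≤ k}|. Then N_0 = 1 and N_k = 1 + N_{k-1}^2 for k ≥ 1 (one summand per function symbol, arity giving the exponent).
N_0 = 1
N_1 = 1 + 1^2 = 2
N_2 = 1 + 2^2 = 5
N_3 = 1 + 5^2 = 26
Terms of depth exactly 3: N_3 − N_2 = 26 − 5 = 21.

21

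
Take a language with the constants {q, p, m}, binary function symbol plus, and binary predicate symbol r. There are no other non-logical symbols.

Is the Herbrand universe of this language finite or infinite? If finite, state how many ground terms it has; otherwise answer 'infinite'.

infinite

The signature has at least one function symbol (plus, arity 2) and at least one constant (q).
Iterating plus gives infinitely many distinct ground terms: q, plus(q, q), plus(plus(q, q), plus(q, q)), ...
So the Herbrand universe is infinite.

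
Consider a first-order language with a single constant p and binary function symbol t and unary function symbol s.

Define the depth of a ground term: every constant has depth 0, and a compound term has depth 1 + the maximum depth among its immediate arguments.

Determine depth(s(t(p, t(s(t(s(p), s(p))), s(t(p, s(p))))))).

depth(s(p)) = 1 + depth(p) = 1 + 0 = 1
depth(t(s(p), s(p))) = 1 + max(1, 1) = 2
depth(s(t(s(p), s(p)))) = 1 + depth(t(s(p), s(p))) = 1 + 2 = 3
depth(t(p, s(p))) = 1 + max(0, 1) = 2
depth(s(t(p, s(p)))) = 1 + depth(t(p, s(p))) = 1 + 2 = 3
depth(t(s(t(s(p), s(p))), s(t(p, s(p))))) = 1 + max(3, 3) = 4
depth(t(p, t(s(t(s(p), s(p))), s(t(p, s(p)))))) = 1 + max(0, 4) = 5
depth(s(t(p, t(s(t(s(p), s(p))), s(t(p, s(p))))))) = 1 + depth(t(p, t(s(t(s(p), s(p))), s(t(p, s(p)))))) = 1 + 5 = 6

6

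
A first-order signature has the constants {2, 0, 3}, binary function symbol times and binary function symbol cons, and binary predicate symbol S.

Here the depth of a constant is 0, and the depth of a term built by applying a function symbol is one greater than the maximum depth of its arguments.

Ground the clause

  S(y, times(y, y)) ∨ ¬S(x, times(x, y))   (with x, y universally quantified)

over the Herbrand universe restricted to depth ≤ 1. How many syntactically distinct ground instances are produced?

441

Ground terms of depth ≤ 1:
  Let N_k = |{terms of depth ≤ k}|. Then N_0 = 3 and N_k = 3 + N_{k-1}^2 + N_{k-1}^2 for k ≥ 1 (one summand per function symbol, arity giving the exponent).
  N_0 = 3
  N_1 = 3 + 3^2 + 3^2 = 21
So there are 21 ground terms available for substitution.
The clause has 2 distinct variables (x, y), each appearing in the body. In the free term algebra distinct substitutions yield syntactically distinct ground instances.
Number of ground instances = 21^2 = 441.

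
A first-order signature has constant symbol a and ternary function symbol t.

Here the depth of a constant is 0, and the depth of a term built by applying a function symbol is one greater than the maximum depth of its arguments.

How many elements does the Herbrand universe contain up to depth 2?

Let N_k count ground terms of depth at most k. Each non-constant term of depth ≤ k is some function symbol applied to depth-≤(k−1) arguments, giving N_k = 1 + N_{k-1}^3.
N_0 = 1
N_1 = 1 + 1^3 = 2
N_2 = 1 + 2^3 = 9

9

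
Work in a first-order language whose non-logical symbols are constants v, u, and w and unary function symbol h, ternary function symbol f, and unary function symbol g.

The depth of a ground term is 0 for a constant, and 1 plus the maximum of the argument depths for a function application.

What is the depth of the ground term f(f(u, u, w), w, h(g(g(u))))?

4

depth(f(u, u, w)) = 1 + max(0, 0, 0) = 1
depth(g(u)) = 1 + depth(u) = 1 + 0 = 1
depth(g(g(u))) = 1 + depth(g(u)) = 1 + 1 = 2
depth(h(g(g(u)))) = 1 + depth(g(g(u))) = 1 + 2 = 3
depth(f(f(u, u, w), w, h(g(g(u))))) = 1 + max(1, 0, 3) = 4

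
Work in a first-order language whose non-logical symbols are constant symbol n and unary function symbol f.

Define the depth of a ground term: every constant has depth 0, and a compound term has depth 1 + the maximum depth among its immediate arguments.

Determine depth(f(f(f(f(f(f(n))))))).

depth(f(n)) = 1 + depth(n) = 1 + 0 = 1
depth(f(f(n))) = 1 + depth(f(n)) = 1 + 1 = 2
depth(f(f(f(n)))) = 1 + depth(f(f(n))) = 1 + 2 = 3
depth(f(f(f(f(n))))) = 1 + depth(f(f(f(n)))) = 1 + 3 = 4
depth(f(f(f(f(f(n)))))) = 1 + depth(f(f(f(f(n))))) = 1 + 4 = 5
depth(f(f(f(f(f(f(n))))))) = 1 + depth(f(f(f(f(f(n)))))) = 1 + 5 = 6

6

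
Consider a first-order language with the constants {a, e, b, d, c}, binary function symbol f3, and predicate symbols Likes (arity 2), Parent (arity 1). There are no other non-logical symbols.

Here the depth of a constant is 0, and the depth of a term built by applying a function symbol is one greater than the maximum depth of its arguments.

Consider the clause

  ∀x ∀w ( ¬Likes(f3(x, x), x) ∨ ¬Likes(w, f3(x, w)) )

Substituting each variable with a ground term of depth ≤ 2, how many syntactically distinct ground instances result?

Ground terms of depth ≤ 2:
  Write N_k for the number of ground terms of depth ≤ k. A term of depth ≤ k is either a constant or a function symbol applied to arguments of depth ≤ k−1, so N_k = 5 + N_{k-1}^2.
  N_0 = 5
  N_1 = 5 + 5^2 = 30
  N_2 = 5 + 30^2 = 905
So there are 905 ground terms available for substitution.
Each of x, w ranges independently over the available ground terms, and distinct assignments produce distinct instances.
Number of ground instances = 905^2 = 819025.

819025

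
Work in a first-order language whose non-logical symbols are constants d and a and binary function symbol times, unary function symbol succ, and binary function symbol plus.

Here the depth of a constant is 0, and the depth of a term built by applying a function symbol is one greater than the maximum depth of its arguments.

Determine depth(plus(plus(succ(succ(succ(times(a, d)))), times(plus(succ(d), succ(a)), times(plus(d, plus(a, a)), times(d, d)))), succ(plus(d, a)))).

depth(times(a, d)) = 1 + max(0, 0) = 1
depth(succ(times(a, d))) = 1 + depth(times(a, d)) = 1 + 1 = 2
depth(succ(succ(times(a, d)))) = 1 + depth(succ(times(a, d))) = 1 + 2 = 3
depth(succ(succ(succ(times(a, d))))) = 1 + depth(succ(succ(times(a, d)))) = 1 + 3 = 4
depth(succ(d)) = 1 + depth(d) = 1 + 0 = 1
depth(succ(a)) = 1 + depth(a) = 1 + 0 = 1
depth(plus(succ(d), succ(a))) = 1 + max(1, 1) = 2
depth(plus(a, a)) = 1 + max(0, 0) = 1
depth(plus(d, plus(a, a))) = 1 + max(0, 1) = 2
depth(times(d, d)) = 1 + max(0, 0) = 1
depth(times(plus(d, plus(a, a)), times(d, d))) = 1 + max(2, 1) = 3
depth(times(plus(succ(d), succ(a)), times(plus(d, plus(a, a)), times(d, d)))) = 1 + max(2, 3) = 4
depth(plus(succ(succ(succ(times(a, d)))), times(plus(succ(d), succ(a)), times(plus(d, plus(a, a)), times(d, d))))) = 1 + max(4, 4) = 5
depth(plus(d, a)) = 1 + max(0, 0) = 1
depth(succ(plus(d, a))) = 1 + depth(plus(d, a)) = 1 + 1 = 2
depth(plus(plus(succ(succ(succ(times(a, d)))), times(plus(succ(d), succ(a)), times(plus(d, plus(a, a)), times(d, d)))), succ(plus(d, a)))) = 1 + max(5, 2) = 6

6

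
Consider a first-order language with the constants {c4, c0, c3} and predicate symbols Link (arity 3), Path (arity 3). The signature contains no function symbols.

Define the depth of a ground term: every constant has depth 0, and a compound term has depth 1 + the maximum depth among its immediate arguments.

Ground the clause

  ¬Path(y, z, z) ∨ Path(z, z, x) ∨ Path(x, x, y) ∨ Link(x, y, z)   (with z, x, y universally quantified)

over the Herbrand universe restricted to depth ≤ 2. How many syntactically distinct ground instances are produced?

27

Ground terms of depth ≤ 2:
  With no function symbols every ground term is a constant, so there are exactly 3 ground terms at every depth bound.
  N_0 = 3
  N_1 = 3
  N_2 = 3
  Explicitly: c4, c0, c3.
So there are 3 ground terms available for substitution.
The body mentions every one of the 3 quantified variables; since ground terms form a free algebra, no two substitutions collapse to the same formula.
Number of ground instances = 3^3 = 27.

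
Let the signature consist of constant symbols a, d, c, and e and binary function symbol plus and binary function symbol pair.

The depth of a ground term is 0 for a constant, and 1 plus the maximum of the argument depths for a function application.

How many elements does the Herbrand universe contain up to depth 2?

2596

Let N_k = |{terms of depth ≤ k}|. Then N_0 = 4 and N_k = 4 + N_{k-1}^2 + N_{k-1}^2 for k ≥ 1 (one summand per function symbol, arity giving the exponent).
N_0 = 4
N_1 = 4 + 4^2 + 4^2 = 36
N_2 = 4 + 36^2 + 36^2 = 2596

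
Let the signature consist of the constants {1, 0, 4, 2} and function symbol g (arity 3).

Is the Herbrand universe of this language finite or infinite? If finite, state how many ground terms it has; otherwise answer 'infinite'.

infinite

The signature has at least one function symbol (g, arity 3) and at least one constant (1).
Iterating g gives infinitely many distinct ground terms: 1, g(1, 1, 1), g(g(1, 1, 1), g(1, 1, 1), g(1, 1, 1)), ...
So the Herbrand universe is infinite.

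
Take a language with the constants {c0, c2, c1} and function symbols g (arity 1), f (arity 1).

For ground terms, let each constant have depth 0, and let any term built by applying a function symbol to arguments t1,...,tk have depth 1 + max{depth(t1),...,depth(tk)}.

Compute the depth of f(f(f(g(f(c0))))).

depth(f(c0)) = 1 + depth(c0) = 1 + 0 = 1
depth(g(f(c0))) = 1 + depth(f(c0)) = 1 + 1 = 2
depth(f(g(f(c0)))) = 1 + depth(g(f(c0))) = 1 + 2 = 3
depth(f(f(g(f(c0))))) = 1 + depth(f(g(f(c0)))) = 1 + 3 = 4
depth(f(f(f(g(f(c0)))))) = 1 + depth(f(f(g(f(c0))))) = 1 + 4 = 5

5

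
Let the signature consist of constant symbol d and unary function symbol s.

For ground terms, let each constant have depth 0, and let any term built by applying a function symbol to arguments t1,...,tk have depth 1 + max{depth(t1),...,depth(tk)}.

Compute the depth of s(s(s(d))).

depth(s(d)) = 1 + depth(d) = 1 + 0 = 1
depth(s(s(d))) = 1 + depth(s(d)) = 1 + 1 = 2
depth(s(s(s(d)))) = 1 + depth(s(s(d))) = 1 + 2 = 3

3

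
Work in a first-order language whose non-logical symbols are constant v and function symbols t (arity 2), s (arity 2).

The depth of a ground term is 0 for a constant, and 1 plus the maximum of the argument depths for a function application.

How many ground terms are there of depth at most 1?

3

Write N_k for the number of ground terms of depth ≤ k. A term of depth ≤ k is either a constant or a function symbol applied to arguments of depth ≤ k−1, so N_k = 1 + N_{k-1}^2 + N_{k-1}^2.
N_0 = 1
N_1 = 1 + 1^2 + 1^2 = 3
Explicitly: v, t(v, v), s(v, v).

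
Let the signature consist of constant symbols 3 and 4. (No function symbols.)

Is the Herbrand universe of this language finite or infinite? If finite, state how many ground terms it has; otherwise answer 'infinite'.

There are no function symbols, so every ground term is one of the 2 constants.
The Herbrand universe is {3, 4}, which is finite with 2 elements.

2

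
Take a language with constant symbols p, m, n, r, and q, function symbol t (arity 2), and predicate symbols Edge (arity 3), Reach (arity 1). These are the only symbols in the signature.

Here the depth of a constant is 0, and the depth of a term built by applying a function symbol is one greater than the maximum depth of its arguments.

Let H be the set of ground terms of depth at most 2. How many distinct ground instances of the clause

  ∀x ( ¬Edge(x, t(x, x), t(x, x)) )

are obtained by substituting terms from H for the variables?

Ground terms of depth ≤ 2:
  Let N_k count ground terms of depth at most k. Each non-constant term of depth ≤ k is some function symbol applied to depth-≤(k−1) arguments, giving N_k = 5 + N_{k-1}^2.
  N_0 = 5
  N_1 = 5 + 5^2 = 30
  N_2 = 5 + 30^2 = 905
So there are 905 ground terms available for substitution.
The body mentions the single quantified variable x; since ground terms form a free algebra, no two substitutions collapse to the same formula.
Number of ground instances = 905.

905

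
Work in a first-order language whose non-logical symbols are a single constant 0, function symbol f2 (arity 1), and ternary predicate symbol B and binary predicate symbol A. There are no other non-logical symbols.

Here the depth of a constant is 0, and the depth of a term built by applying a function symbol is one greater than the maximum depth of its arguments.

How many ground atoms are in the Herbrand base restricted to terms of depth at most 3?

First count ground terms of depth ≤ 3.
Count level by level. With function symbols f2/1, the terms of depth ≤ k are the 1 constant together with each function applied to depth-≤(k−1) tuples, so N_k = 1 + N_{k-1}.
N_0 = 1
N_1 = 1 + 1 = 2
N_2 = 1 + 2 = 3
N_3 = 1 + 3 = 4
Explicitly: 0, f2(0), f2(f2(0)), f2(f2(f2(0))).
So |H| = 4.
A ground atom is a predicate applied to a tuple of terms from H, so the count is the sum over predicates of |H|^arity:
  B: 4^3 = 64;  A: 4^2 = 16
Total ground atoms: 64 + 16 = 80.

80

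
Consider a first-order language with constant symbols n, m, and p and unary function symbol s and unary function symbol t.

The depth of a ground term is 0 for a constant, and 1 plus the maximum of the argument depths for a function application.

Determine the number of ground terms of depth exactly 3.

Count level by level. With function symbols s/1, t/1, the terms of depth ≤ k are the 3 constants together with each function applied to depth-≤(k−1) tuples, so N_k = 3 + N_{k-1} + N_{k-1}.
N_0 = 3
N_1 = 3 + 3 + 3 = 9
N_2 = 3 + 9 + 9 = 21
N_3 = 3 + 21 + 21 = 45
Terms of depth exactly 3: N_3 − N_2 = 45 − 21 = 24.

24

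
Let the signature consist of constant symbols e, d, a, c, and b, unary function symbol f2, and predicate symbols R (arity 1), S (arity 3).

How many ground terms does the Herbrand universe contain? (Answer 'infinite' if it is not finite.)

infinite

The signature has at least one function symbol (f2, arity 1) and at least one constant (e).
Iterating f2 gives infinitely many distinct ground terms: e, f2(e), f2(f2(e)), ...
So the Herbrand universe is infinite.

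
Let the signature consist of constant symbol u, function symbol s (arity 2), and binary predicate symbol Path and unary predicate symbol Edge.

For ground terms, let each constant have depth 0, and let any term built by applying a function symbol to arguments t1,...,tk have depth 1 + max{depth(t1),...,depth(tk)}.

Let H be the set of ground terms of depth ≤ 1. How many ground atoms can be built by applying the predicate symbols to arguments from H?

6

First count ground terms of depth ≤ 1.
If N_k denotes the number of depth-≤k ground terms, the 1 constant gives N_0 = 1, and each function symbol of arity r contributes N_{k-1}^r new terms at level k: N_k = 1 + N_{k-1}^2.
N_0 = 1
N_1 = 1 + 1^2 = 2
Explicitly: u, s(u, u).
So |H| = 2.
Each predicate of arity r yields |H|^r ground atoms (one per choice of an r-tuple from H):
  Path: 2^2 = 4;  Edge: 2
Total ground atoms: 4 + 2 = 6.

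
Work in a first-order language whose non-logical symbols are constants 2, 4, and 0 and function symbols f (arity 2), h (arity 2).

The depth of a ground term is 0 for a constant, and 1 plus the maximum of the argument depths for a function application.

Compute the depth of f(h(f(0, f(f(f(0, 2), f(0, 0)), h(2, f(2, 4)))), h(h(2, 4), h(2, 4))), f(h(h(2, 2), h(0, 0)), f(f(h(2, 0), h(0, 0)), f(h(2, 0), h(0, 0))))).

depth(f(0, 2)) = 1 + max(0, 0) = 1
depth(f(0, 0)) = 1 + max(0, 0) = 1
depth(f(f(0, 2), f(0, 0))) = 1 + max(1, 1) = 2
depth(f(2, 4)) = 1 + max(0, 0) = 1
depth(h(2, f(2, 4))) = 1 + max(0, 1) = 2
depth(f(f(f(0, 2), f(0, 0)), h(2, f(2, 4)))) = 1 + max(2, 2) = 3
depth(f(0, f(f(f(0, 2), f(0, 0)), h(2, f(2, 4))))) = 1 + max(0, 3) = 4
depth(h(2, 4)) = 1 + max(0, 0) = 1
depth(h(h(2, 4), h(2, 4))) = 1 + max(1, 1) = 2
depth(h(f(0, f(f(f(0, 2), f(0, 0)), h(2, f(2, 4)))), h(h(2, 4), h(2, 4)))) = 1 + max(4, 2) = 5
depth(h(2, 2)) = 1 + max(0, 0) = 1
depth(h(0, 0)) = 1 + max(0, 0) = 1
depth(h(h(2, 2), h(0, 0))) = 1 + max(1, 1) = 2
depth(h(2, 0)) = 1 + max(0, 0) = 1
depth(f(h(2, 0), h(0, 0))) = 1 + max(1, 1) = 2
depth(f(f(h(2, 0), h(0, 0)), f(h(2, 0), h(0, 0)))) = 1 + max(2, 2) = 3
depth(f(h(h(2, 2), h(0, 0)), f(f(h(2, 0), h(0, 0)), f(h(2, 0), h(0, 0))))) = 1 + max(2, 3) = 4
depth(f(h(f(0, f(f(f(0, 2), f(0, 0)), h(2, f(2, 4)))), h(h(2, 4), h(2, 4))), f(h(h(2, 2), h(0, 0)), f(f(h(2, 0), h(0, 0)), f(h(2, 0), h(0, 0)))))) = 1 + max(5, 4) = 6

6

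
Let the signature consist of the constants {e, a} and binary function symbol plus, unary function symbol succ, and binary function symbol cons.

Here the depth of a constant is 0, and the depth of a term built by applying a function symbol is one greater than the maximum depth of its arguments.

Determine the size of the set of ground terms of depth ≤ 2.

302

Let N_k count ground terms of depth at most k. Each non-constant term of depth ≤ k is some function symbol applied to depth-≤(k−1) arguments, giving N_k = 2 + N_{k-1}^2 + N_{k-1} + N_{k-1}^2.
N_0 = 2
N_1 = 2 + 2^2 + 2 + 2^2 = 12
N_2 = 2 + 12^2 + 12 + 12^2 = 302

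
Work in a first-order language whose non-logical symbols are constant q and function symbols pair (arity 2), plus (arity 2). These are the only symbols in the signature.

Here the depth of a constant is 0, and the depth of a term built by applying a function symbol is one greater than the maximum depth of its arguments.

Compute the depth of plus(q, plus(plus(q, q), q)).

depth(plus(q, q)) = 1 + max(0, 0) = 1
depth(plus(plus(q, q), q)) = 1 + max(1, 0) = 2
depth(plus(q, plus(plus(q, q), q))) = 1 + max(0, 2) = 3

3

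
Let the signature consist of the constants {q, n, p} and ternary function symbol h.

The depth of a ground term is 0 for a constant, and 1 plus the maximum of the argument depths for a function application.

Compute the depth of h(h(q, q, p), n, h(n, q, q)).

depth(h(q, q, p)) = 1 + max(0, 0, 0) = 1
depth(h(n, q, q)) = 1 + max(0, 0, 0) = 1
depth(h(h(q, q, p), n, h(n, q, q))) = 1 + max(1, 0, 1) = 2

2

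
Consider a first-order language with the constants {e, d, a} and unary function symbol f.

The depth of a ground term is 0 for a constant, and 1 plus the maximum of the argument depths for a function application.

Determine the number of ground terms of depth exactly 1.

Write N_k for the number of ground terms of depth ≤ k. A term of depth ≤ k is either a constant or a function symbol applied to arguments of depth ≤ k−1, so N_k = 3 + N_{k-1}.
N_0 = 3
N_1 = 3 + 3 = 6
Terms of depth exactly 1: N_1 − N_0 = 6 − 3 = 3.

3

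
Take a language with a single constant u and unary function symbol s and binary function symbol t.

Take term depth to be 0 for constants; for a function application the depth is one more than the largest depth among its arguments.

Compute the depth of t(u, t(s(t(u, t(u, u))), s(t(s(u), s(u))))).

5

depth(t(u, u)) = 1 + max(0, 0) = 1
depth(t(u, t(u, u))) = 1 + max(0, 1) = 2
depth(s(t(u, t(u, u)))) = 1 + depth(t(u, t(u, u))) = 1 + 2 = 3
depth(s(u)) = 1 + depth(u) = 1 + 0 = 1
depth(t(s(u), s(u))) = 1 + max(1, 1) = 2
depth(s(t(s(u), s(u)))) = 1 + depth(t(s(u), s(u))) = 1 + 2 = 3
depth(t(s(t(u, t(u, u))), s(t(s(u), s(u))))) = 1 + max(3, 3) = 4
depth(t(u, t(s(t(u, t(u, u))), s(t(s(u), s(u)))))) = 1 + max(0, 4) = 5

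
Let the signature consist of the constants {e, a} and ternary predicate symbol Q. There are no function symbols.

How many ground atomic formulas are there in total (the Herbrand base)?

With no function symbols, the Herbrand universe is just the 2 constants.
Ground atoms per predicate: Q: 2^3 = 8.
Herbrand base size = 8 = 8.

8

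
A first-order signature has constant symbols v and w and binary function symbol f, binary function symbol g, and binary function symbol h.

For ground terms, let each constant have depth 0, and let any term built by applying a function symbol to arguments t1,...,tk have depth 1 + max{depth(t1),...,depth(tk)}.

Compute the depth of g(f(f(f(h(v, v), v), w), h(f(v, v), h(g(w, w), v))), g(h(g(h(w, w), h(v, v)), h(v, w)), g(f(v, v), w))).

5

depth(h(v, v)) = 1 + max(0, 0) = 1
depth(f(h(v, v), v)) = 1 + max(1, 0) = 2
depth(f(f(h(v, v), v), w)) = 1 + max(2, 0) = 3
depth(f(v, v)) = 1 + max(0, 0) = 1
depth(g(w, w)) = 1 + max(0, 0) = 1
depth(h(g(w, w), v)) = 1 + max(1, 0) = 2
depth(h(f(v, v), h(g(w, w), v))) = 1 + max(1, 2) = 3
depth(f(f(f(h(v, v), v), w), h(f(v, v), h(g(w, w), v)))) = 1 + max(3, 3) = 4
depth(h(w, w)) = 1 + max(0, 0) = 1
depth(g(h(w, w), h(v, v))) = 1 + max(1, 1) = 2
depth(h(v, w)) = 1 + max(0, 0) = 1
depth(h(g(h(w, w), h(v, v)), h(v, w))) = 1 + max(2, 1) = 3
depth(g(f(v, v), w)) = 1 + max(1, 0) = 2
depth(g(h(g(h(w, w), h(v, v)), h(v, w)), g(f(v, v), w))) = 1 + max(3, 2) = 4
depth(g(f(f(f(h(v, v), v), w), h(f(v, v), h(g(w, w), v))), g(h(g(h(w, w), h(v, v)), h(v, w)), g(f(v, v), w)))) = 1 + max(4, 4) = 5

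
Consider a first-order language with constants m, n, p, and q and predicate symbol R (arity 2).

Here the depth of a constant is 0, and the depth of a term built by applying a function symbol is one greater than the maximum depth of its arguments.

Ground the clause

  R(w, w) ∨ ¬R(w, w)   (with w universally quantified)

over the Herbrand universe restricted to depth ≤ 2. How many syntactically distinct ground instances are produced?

4

Ground terms of depth ≤ 2:
  With no function symbols every ground term is a constant, so there are exactly 4 ground terms at every depth bound.
  N_0 = 4
  N_1 = 4
  N_2 = 4
So there are 4 ground terms available for substitution.
The clause has 1 distinct variable (w), which appears in the body. In the free term algebra distinct substitutions yield syntactically distinct ground instances.
Number of ground instances = 4.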